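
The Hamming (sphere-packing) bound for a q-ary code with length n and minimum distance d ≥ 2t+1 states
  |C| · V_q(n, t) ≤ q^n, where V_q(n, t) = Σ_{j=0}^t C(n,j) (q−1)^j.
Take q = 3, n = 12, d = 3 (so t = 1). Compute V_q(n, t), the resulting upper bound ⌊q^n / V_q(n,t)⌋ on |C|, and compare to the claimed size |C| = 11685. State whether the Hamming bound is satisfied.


V_q(n, t) = 25, q^n = 531441, Hamming bound = 21257, |C| = 11685 ≤ bound (satisfied).

Step 1: Compute V_q(n, t) = Σ_{j=0}^1 C(n, j) (q−1)^j.
  j = 0: C(12,0)·(2)^0 = 1·1 = 1.
  j = 1: C(12,1)·(2)^1 = 12·2 = 24.
  V_q(n, t) = 1 + 24 = 25.
Step 2: q^n = 3^12 = 531441.
Step 3: Hamming bound ⌊q^n / V_q(n,t)⌋ = ⌊531441/25⌋ = 21257.
Step 4: Compare |C| = 11685 to 21257: satisfied.
The claimed |C| lies below the Hamming bound.


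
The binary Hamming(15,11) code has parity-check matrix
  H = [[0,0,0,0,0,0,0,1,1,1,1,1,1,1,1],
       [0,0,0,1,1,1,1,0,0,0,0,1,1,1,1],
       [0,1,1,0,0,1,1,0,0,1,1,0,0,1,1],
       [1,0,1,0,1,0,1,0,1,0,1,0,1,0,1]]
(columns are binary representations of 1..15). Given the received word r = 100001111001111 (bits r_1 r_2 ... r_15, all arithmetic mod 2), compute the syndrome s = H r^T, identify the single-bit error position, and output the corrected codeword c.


s = (0, 0, 0, 1)^T, error position = 1, corrected codeword c = 000001111001111

Compute s = H r^T mod 2 one row at a time:
  s_1 = 1 + 1 + 0 + 0 + 1 + 1 + 1 + 1 = 6 ≡ 0 (mod 2).
  s_2 = 0 + 0 + 1 + 1 + 1 + 1 + 1 + 1 = 6 ≡ 0 (mod 2).
  s_3 = 0 + 0 + 1 + 1 + 0 + 0 + 1 + 1 = 4 ≡ 0 (mod 2).
  s_4 = 1 + 0 + 0 + 1 + 1 + 0 + 1 + 1 = 5 ≡ 1 (mod 2).
s = (0, 0, 0, 1)^T — this equals column 1 of H (binary 0001), so error is at position 1.
Correct: flip bit 1 of r = 100001111001111 to get c = 000001111001111.


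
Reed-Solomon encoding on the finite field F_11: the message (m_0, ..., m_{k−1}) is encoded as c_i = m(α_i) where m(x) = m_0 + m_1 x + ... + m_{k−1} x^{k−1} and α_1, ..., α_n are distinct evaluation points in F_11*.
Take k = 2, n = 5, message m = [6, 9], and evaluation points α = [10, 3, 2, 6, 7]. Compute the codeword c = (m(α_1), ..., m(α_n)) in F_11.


c = [8, 0, 2, 5, 3]

Message polynomial: m(x) = 6 + 9·x (mod 11).
For each evaluation point α_i, compute m(α_i) mod 11:
  α_1 = 10: Horner steps 9 → 8, so m(10) = 8.
  α_2 = 3: Horner steps 9 → 0, so m(3) = 0.
  α_3 = 2: Horner steps 9 → 2, so m(2) = 2.
  α_4 = 6: Horner steps 9 → 5, so m(6) = 5.
  α_5 = 7: Horner steps 9 → 3, so m(7) = 3.
Codeword c = [8, 0, 2, 5, 3] ∈ F_11^5.


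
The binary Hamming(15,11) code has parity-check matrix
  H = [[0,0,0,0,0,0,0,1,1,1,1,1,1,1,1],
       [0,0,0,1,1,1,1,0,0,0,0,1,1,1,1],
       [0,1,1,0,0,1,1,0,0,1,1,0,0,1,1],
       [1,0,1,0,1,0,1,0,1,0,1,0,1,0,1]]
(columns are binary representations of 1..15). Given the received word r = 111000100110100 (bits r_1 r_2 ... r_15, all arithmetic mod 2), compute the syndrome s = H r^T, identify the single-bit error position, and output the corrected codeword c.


s = (1, 0, 1, 1)^T, error position = 11, corrected codeword c = 111000100100100

Compute s = H r^T mod 2 one row at a time:
  s_1 = 0 + 0 + 1 + 1 + 0 + 1 + 0 + 0 = 3 ≡ 1 (mod 2).
  s_2 = 0 + 0 + 0 + 1 + 0 + 1 + 0 + 0 = 2 ≡ 0 (mod 2).
  s_3 = 1 + 1 + 0 + 1 + 1 + 1 + 0 + 0 = 5 ≡ 1 (mod 2).
  s_4 = 1 + 1 + 0 + 1 + 0 + 1 + 1 + 0 = 5 ≡ 1 (mod 2).
s = (1, 0, 1, 1)^T — this equals column 11 of H (binary 1011), so error is at position 11.
Correct: flip bit 11 of r = 111000100110100 to get c = 111000100100100.


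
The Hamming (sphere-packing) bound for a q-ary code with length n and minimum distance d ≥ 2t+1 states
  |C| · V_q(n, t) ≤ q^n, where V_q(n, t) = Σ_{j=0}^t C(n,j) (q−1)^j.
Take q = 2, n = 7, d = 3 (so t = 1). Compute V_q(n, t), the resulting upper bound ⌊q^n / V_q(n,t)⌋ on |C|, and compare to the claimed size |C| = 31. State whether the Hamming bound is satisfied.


V_q(n, t) = 8, q^n = 128, Hamming bound = 16, |C| = 31 > bound (violated).

Step 1: Compute V_q(n, t) = Σ_{j=0}^1 C(n, j) (q−1)^j.
  j = 0: C(7,0)·(1)^0 = 1·1 = 1.
  j = 1: C(7,1)·(1)^1 = 7·1 = 7.
  V_q(n, t) = 1 + 7 = 8.
Step 2: q^n = 2^7 = 128.
Step 3: Hamming bound ⌊q^n / V_q(n,t)⌋ = ⌊128/8⌋ = 16.
Step 4: Compare |C| = 31 to 16: violated.
The claimed |C| lies above the Hamming bound, so no 2-ary code of length 7 with d ≥ 3 can have 31 codewords.


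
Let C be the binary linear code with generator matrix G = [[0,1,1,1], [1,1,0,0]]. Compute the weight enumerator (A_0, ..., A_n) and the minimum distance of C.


Weight distribution: A_0 = 1, A_2 = 1, A_3 = 2. Minimum distance d = 2.

Enumerate all 2^2 = 4 messages m ∈ F_2^2.
For each, compute codeword c = mG in F_2^4, then tally its weight.
  m = 00 → c = 0000, weight = 0.
  m = 10 → c = 0111, weight = 3.
  m = 01 → c = 1100, weight = 2.
  m = 11 → c = 1011, weight = 3.
Tally weights:
  weight 0: 1 codewords.
  weight 2: 1 codewords.
  weight 3: 2 codewords.
Minimum distance d = smallest w > 0 with A_w > 0 = 2.
Sanity: Σ A_w = 4 = 2^2 = 4 ✓.


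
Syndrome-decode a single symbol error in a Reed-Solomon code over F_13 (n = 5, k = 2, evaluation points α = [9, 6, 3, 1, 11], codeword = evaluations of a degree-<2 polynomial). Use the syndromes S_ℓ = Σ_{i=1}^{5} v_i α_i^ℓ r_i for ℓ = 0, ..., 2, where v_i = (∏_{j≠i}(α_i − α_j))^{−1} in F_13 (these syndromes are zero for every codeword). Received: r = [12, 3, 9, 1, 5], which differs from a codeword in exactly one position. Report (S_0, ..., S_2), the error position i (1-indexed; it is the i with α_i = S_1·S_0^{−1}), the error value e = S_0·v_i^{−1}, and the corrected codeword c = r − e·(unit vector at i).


S = (12, 10, 4), error at position 3, error magnitude e = 2, c = [12, 3, 7, 1, 5].

Step 1: column multipliers v_i = (∏_{j≠i}(α_i − α_j))^{−1} mod 13.
  i = 1 (α = 9): (9−6)(9−3)(9−1)(9−11) = 3·6·8·(−2) = −288 ≡ 11, so v_1 = 11^{−1} = 6 (mod 13).
  i = 2 (α = 6): (6−9)(6−3)(6−1)(6−11) = (−3)·3·5·(−5) = 225 ≡ 4, so v_2 = 4^{−1} = 10 (mod 13).
  i = 3 (α = 3): (3−9)(3−6)(3−1)(3−11) = (−6)·(−3)·2·(−8) = −288 ≡ 11, so v_3 = 11^{−1} = 6 (mod 13).
  i = 4 (α = 1): (1−9)(1−6)(1−3)(1−11) = (−8)·(−5)·(−2)·(−10) = 800 ≡ 7, so v_4 = 7^{−1} = 2 (mod 13).
  i = 5 (α = 11): (11−9)(11−6)(11−3)(11−1) = 2·5·8·10 = 800 ≡ 7, so v_5 = 7^{−1} = 2 (mod 13).
  v = [6, 10, 6, 2, 2].
Step 2: syndromes of r = [12, 3, 9, 1, 5] (all sums mod 13).
  S_0 = Σ v_i r_i = 6·12 + 10·3 + 6·9 + 2·1 + 2·5 = 168 ≡ 12.
  S_1 = Σ v_i α_i r_i = 6·9·12 + 10·6·3 + 6·3·9 + 2·1·1 + 2·11·5 = 1102 ≡ 10.
  α_i^2 mod 13 = [3, 10, 9, 1, 4].
  S_2 = Σ v_i α_i^2 r_i = 6·3·12 + 10·10·3 + 6·9·9 + 2·1·1 + 2·4·5 = 1044 ≡ 4.
  S = (12, 10, 4) ≠ 0, so r is not a codeword (an error is present).
Step 3: locate the error. For a single error e at position i, S_ℓ = v_i·e·α_i^ℓ, so α_err = S_1/S_0.
  S_0^{−1} = 12^{−1} = 12 (mod 13), so α_err = 10·12 = 120 ≡ 3 = α_3. Error position i = 3.
  Consistency check: S_2/S_1 = 4·4 = 16 ≡ 3 = α_err ✓ (single-error assumption holds).
Step 4: error magnitude e = S_0/v_3 = S_0·∏_{j≠3}(α_3 − α_j) = 12·11 = 132 ≡ 2 (mod 13).
Step 5: correct position 3: c_3 = r_3 − e = 9 − 2 ≡ 7 (mod 13). Hence c = [12, 3, 7, 1, 5].
  Check: interpolating c through the α_i gives m(x) = 11 + 3·x (degree < 2) with m(α_i) = c_i for every i, so c is indeed a codeword.


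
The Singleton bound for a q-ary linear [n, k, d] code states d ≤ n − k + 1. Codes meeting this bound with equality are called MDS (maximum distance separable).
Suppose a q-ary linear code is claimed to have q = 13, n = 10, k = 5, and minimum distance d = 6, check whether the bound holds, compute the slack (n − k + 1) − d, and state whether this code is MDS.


Singleton RHS = n − k + 1 = 6, slack = 0, bound satisfied, MDS.

Singleton bound: d ≤ n − k + 1.
Here n = 10, k = 5, so n − k + 1 = 6.
Given d = 6, check d ≤ 6: YES.
Slack = (n − k + 1) − d = 0.
The code is MDS (slack = 0).
Description: the claimed parameters are [10, 5, 6]_13; such a code would be MDS (meets Singleton bound).


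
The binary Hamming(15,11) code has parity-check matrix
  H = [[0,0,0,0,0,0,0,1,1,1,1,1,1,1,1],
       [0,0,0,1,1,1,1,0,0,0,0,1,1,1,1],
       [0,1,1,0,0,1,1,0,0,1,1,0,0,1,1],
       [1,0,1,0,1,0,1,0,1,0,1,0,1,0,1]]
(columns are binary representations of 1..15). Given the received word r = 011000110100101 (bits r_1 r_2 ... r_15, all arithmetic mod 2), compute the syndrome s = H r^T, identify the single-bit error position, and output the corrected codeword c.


s = (0, 1, 1, 0)^T, error position = 6, corrected codeword c = 011001110100101

Compute s = H r^T mod 2 one row at a time:
  s_1 = 1 + 0 + 1 + 0 + 0 + 1 + 0 + 1 = 4 ≡ 0 (mod 2).
  s_2 = 0 + 0 + 0 + 1 + 0 + 1 + 0 + 1 = 3 ≡ 1 (mod 2).
  s_3 = 1 + 1 + 0 + 1 + 1 + 0 + 0 + 1 = 5 ≡ 1 (mod 2).
  s_4 = 0 + 1 + 0 + 1 + 0 + 0 + 1 + 1 = 4 ≡ 0 (mod 2).
s = (0, 1, 1, 0)^T — this equals column 6 of H (binary 0110), so error is at position 6.
Correct: flip bit 6 of r = 011000110100101 to get c = 011001110100101.


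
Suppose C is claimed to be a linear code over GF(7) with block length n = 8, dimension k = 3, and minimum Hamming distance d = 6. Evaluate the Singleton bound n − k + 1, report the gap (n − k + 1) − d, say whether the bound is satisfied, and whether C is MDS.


Singleton RHS = n − k + 1 = 6, slack = 0, bound satisfied, MDS.

Singleton bound: d ≤ n − k + 1.
Here n = 8, k = 3, so n − k + 1 = 6.
Given d = 6, check d ≤ 6: YES.
Slack = (n − k + 1) − d = 0.
The code is MDS (slack = 0).
Description: the claimed parameters are [8, 3, 6]_7; such a code would be MDS (meets Singleton bound).


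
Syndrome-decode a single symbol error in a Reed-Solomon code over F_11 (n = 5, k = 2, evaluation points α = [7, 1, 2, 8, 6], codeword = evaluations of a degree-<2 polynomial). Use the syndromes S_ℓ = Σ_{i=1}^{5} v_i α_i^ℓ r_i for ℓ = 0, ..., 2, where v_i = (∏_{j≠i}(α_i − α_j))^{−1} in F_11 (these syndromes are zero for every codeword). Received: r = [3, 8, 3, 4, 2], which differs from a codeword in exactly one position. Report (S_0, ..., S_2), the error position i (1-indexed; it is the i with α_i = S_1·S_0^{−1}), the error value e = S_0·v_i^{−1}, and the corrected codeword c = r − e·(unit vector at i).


S = (5, 10, 9), error at position 3, error magnitude e = 5, c = [3, 8, 9, 4, 2].

Step 1: column multipliers v_i = (∏_{j≠i}(α_i − α_j))^{−1} mod 11.
  i = 1 (α = 7): (7−1)(7−2)(7−8)(7−6) = 6·5·(−1)·1 = −30 ≡ 3, so v_1 = 3^{−1} = 4 (mod 11).
  i = 2 (α = 1): (1−7)(1−2)(1−8)(1−6) = (−6)·(−1)·(−7)·(−5) = 210 ≡ 1, so v_2 = 1^{−1} = 1 (mod 11).
  i = 3 (α = 2): (2−7)(2−1)(2−8)(2−6) = (−5)·1·(−6)·(−4) = −120 ≡ 1, so v_3 = 1^{−1} = 1 (mod 11).
  i = 4 (α = 8): (8−7)(8−1)(8−2)(8−6) = 1·7·6·2 = 84 ≡ 7, so v_4 = 7^{−1} = 8 (mod 11).
  i = 5 (α = 6): (6−7)(6−1)(6−2)(6−8) = (−1)·5·4·(−2) = 40 ≡ 7, so v_5 = 7^{−1} = 8 (mod 11).
  v = [4, 1, 1, 8, 8].
Step 2: syndromes of r = [3, 8, 3, 4, 2] (all sums mod 11).
  S_0 = Σ v_i r_i = 4·3 + 1·8 + 1·3 + 8·4 + 8·2 = 71 ≡ 5.
  S_1 = Σ v_i α_i r_i = 4·7·3 + 1·1·8 + 1·2·3 + 8·8·4 + 8·6·2 = 450 ≡ 10.
  α_i^2 mod 11 = [5, 1, 4, 9, 3].
  S_2 = Σ v_i α_i^2 r_i = 4·5·3 + 1·1·8 + 1·4·3 + 8·9·4 + 8·3·2 = 416 ≡ 9.
  S = (5, 10, 9) ≠ 0, so r is not a codeword (an error is present).
Step 3: locate the error. For a single error e at position i, S_ℓ = v_i·e·α_i^ℓ, so α_err = S_1/S_0.
  S_0^{−1} = 5^{−1} = 9 (mod 11), so α_err = 10·9 = 90 ≡ 2 = α_3. Error position i = 3.
  Consistency check: S_2/S_1 = 9·10 = 90 ≡ 2 = α_err ✓ (single-error assumption holds).
Step 4: error magnitude e = S_0/v_3 = S_0·∏_{j≠3}(α_3 − α_j) = 5·1 = 5 ≡ 5 (mod 11).
Step 5: correct position 3: c_3 = r_3 − e = 3 − 5 ≡ 9 (mod 11). Hence c = [3, 8, 9, 4, 2].
  Check: interpolating c through the α_i gives m(x) = 7 + 1·x (degree < 2) with m(α_i) = c_i for every i, so c is indeed a codeword.


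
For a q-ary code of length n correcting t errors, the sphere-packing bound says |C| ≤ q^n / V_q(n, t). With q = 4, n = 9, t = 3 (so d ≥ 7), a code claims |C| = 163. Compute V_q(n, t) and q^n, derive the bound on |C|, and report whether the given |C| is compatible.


V_q(n, t) = 2620, q^n = 262144, Hamming bound = 100, |C| = 163 > bound (violated).

Step 1: Compute V_q(n, t) = Σ_{j=0}^3 C(n, j) (q−1)^j.
  j = 0: C(9,0)·(3)^0 = 1·1 = 1.
  j = 1: C(9,1)·(3)^1 = 9·3 = 27.
  j = 2: C(9,2)·(3)^2 = 36·9 = 324.
  j = 3: C(9,3)·(3)^3 = 84·27 = 2268.
  V_q(n, t) = 1 + 27 + 324 + 2268 = 2620.
Step 2: q^n = 4^9 = 262144.
Step 3: Hamming bound ⌊q^n / V_q(n,t)⌋ = ⌊262144/2620⌋ = 100.
Step 4: Compare |C| = 163 to 100: violated.
The claimed |C| lies above the Hamming bound, so no 4-ary code of length 9 with d ≥ 7 can have 163 codewords.


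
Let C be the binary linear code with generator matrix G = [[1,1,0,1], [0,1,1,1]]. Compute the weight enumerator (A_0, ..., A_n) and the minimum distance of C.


Weight distribution: A_0 = 1, A_2 = 1, A_3 = 2. Minimum distance d = 2.

Enumerate all 2^2 = 4 messages m ∈ F_2^2.
For each, compute codeword c = mG in F_2^4, then tally its weight.
  m = 00 → c = 0000, weight = 0.
  m = 10 → c = 1101, weight = 3.
  m = 01 → c = 0111, weight = 3.
  m = 11 → c = 1010, weight = 2.
Tally weights:
  weight 0: 1 codewords.
  weight 2: 1 codewords.
  weight 3: 2 codewords.
Minimum distance d = smallest w > 0 with A_w > 0 = 2.
Sanity: Σ A_w = 4 = 2^2 = 4 ✓.


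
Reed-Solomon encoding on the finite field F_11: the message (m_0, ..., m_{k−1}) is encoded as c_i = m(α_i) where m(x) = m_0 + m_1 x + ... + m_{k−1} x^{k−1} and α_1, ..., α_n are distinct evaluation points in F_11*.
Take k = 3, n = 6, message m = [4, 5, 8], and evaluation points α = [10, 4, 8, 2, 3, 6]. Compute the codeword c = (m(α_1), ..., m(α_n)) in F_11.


c = [7, 9, 6, 2, 3, 3]

Message polynomial: m(x) = 4 + 5·x + 8·x^2 (mod 11).
For each evaluation point α_i, compute m(α_i) mod 11:
  α_1 = 10: Horner steps 8 → 8 → 7, so m(10) = 7.
  α_2 = 4: Horner steps 8 → 4 → 9, so m(4) = 9.
  α_3 = 8: Horner steps 8 → 3 → 6, so m(8) = 6.
  α_4 = 2: Horner steps 8 → 10 → 2, so m(2) = 2.
  α_5 = 3: Horner steps 8 → 7 → 3, so m(3) = 3.
  α_6 = 6: Horner steps 8 → 9 → 3, so m(6) = 3.
Codeword c = [7, 9, 6, 2, 3, 3] ∈ F_11^6.


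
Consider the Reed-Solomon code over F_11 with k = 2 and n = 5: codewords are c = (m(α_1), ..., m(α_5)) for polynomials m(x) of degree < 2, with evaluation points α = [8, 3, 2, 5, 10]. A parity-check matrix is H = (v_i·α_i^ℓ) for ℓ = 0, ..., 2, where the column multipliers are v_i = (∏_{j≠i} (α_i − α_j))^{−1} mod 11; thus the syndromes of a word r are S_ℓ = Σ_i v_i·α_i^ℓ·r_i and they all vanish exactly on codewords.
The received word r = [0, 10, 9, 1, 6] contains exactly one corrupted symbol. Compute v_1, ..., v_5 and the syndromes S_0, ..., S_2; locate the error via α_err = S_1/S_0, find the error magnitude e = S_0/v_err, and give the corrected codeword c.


S = (1, 8, 9), error at position 1, error magnitude e = 7, c = [4, 10, 9, 1, 6].

Step 1: column multipliers v_i = (∏_{j≠i}(α_i − α_j))^{−1} mod 11.
  i = 1 (α = 8): (8−3)(8−2)(8−5)(8−10) = 5·6·3·(−2) = −180 ≡ 7, so v_1 = 7^{−1} = 8 (mod 11).
  i = 2 (α = 3): (3−8)(3−2)(3−5)(3−10) = (−5)·1·(−2)·(−7) = −70 ≡ 7, so v_2 = 7^{−1} = 8 (mod 11).
  i = 3 (α = 2): (2−8)(2−3)(2−5)(2−10) = (−6)·(−1)·(−3)·(−8) = 144 ≡ 1, so v_3 = 1^{−1} = 1 (mod 11).
  i = 4 (α = 5): (5−8)(5−3)(5−2)(5−10) = (−3)·2·3·(−5) = 90 ≡ 2, so v_4 = 2^{−1} = 6 (mod 11).
  i = 5 (α = 10): (10−8)(10−3)(10−2)(10−5) = 2·7·8·5 = 560 ≡ 10, so v_5 = 10^{−1} = 10 (mod 11).
  v = [8, 8, 1, 6, 10].
Step 2: syndromes of r = [0, 10, 9, 1, 6] (all sums mod 11).
  S_0 = Σ v_i r_i = 8·0 + 8·10 + 1·9 + 6·1 + 10·6 = 155 ≡ 1.
  S_1 = Σ v_i α_i r_i = 8·8·0 + 8·3·10 + 1·2·9 + 6·5·1 + 10·10·6 = 888 ≡ 8.
  α_i^2 mod 11 = [9, 9, 4, 3, 1].
  S_2 = Σ v_i α_i^2 r_i = 8·9·0 + 8·9·10 + 1·4·9 + 6·3·1 + 10·1·6 = 834 ≡ 9.
  S = (1, 8, 9) ≠ 0, so r is not a codeword (an error is present).
Step 3: locate the error. For a single error e at position i, S_ℓ = v_i·e·α_i^ℓ, so α_err = S_1/S_0.
  S_0^{−1} = 1^{−1} = 1 (mod 11), so α_err = 8·1 = 8 ≡ 8 = α_1. Error position i = 1.
  Consistency check: S_2/S_1 = 9·7 = 63 ≡ 8 = α_err ✓ (single-error assumption holds).
Step 4: error magnitude e = S_0/v_1 = S_0·∏_{j≠1}(α_1 − α_j) = 1·7 = 7 ≡ 7 (mod 11).
Step 5: correct position 1: c_1 = r_1 − e = 0 − 7 ≡ 4 (mod 11). Hence c = [4, 10, 9, 1, 6].
  Check: interpolating c through the α_i gives m(x) = 7 + 1·x (degree < 2) with m(α_i) = c_i for every i, so c is indeed a codeword.


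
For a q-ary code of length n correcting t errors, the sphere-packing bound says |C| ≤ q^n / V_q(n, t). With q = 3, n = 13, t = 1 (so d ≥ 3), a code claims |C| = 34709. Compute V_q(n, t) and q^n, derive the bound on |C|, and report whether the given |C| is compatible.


V_q(n, t) = 27, q^n = 1594323, Hamming bound = 59049, |C| = 34709 ≤ bound (satisfied).

Step 1: Compute V_q(n, t) = Σ_{j=0}^1 C(n, j) (q−1)^j.
  j = 0: C(13,0)·(2)^0 = 1·1 = 1.
  j = 1: C(13,1)·(2)^1 = 13·2 = 26.
  V_q(n, t) = 1 + 26 = 27.
Step 2: q^n = 3^13 = 1594323.
Step 3: Hamming bound ⌊q^n / V_q(n,t)⌋ = ⌊1594323/27⌋ = 59049.
Step 4: Compare |C| = 34709 to 59049: satisfied.
The claimed |C| lies below the Hamming bound.


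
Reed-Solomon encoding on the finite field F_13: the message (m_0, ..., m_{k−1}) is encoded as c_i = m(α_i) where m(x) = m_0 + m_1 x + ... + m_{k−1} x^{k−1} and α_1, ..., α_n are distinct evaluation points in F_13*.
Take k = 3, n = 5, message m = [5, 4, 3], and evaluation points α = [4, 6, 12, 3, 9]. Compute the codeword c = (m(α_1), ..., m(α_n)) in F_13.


c = [4, 7, 4, 5, 11]

Message polynomial: m(x) = 5 + 4·x + 3·x^2 (mod 13).
For each evaluation point α_i, compute m(α_i) mod 13:
  α_1 = 4: Horner steps 3 → 3 → 4, so m(4) = 4.
  α_2 = 6: Horner steps 3 → 9 → 7, so m(6) = 7.
  α_3 = 12: Horner steps 3 → 1 → 4, so m(12) = 4.
  α_4 = 3: Horner steps 3 → 0 → 5, so m(3) = 5.
  α_5 = 9: Horner steps 3 → 5 → 11, so m(9) = 11.
Codeword c = [4, 7, 4, 5, 11] ∈ F_13^5.


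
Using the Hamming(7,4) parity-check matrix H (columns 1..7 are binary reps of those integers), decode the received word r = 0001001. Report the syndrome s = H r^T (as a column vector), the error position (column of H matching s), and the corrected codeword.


s = (0, 1, 1)^T, error position = 3, corrected codeword c = 0011001

Compute s = H r^T mod 2 one row at a time:
  s_1 = 1 + 0 + 0 + 1 = 2 ≡ 0 (mod 2).
  s_2 = 0 + 0 + 0 + 1 = 1 ≡ 1 (mod 2).
  s_3 = 0 + 0 + 0 + 1 = 1 ≡ 1 (mod 2).
s = (0, 1, 1)^T — this equals column 3 of H (binary 011), so error is at position 3.
Correct: flip bit 3 of r = 0001001 to get c = 0011001.


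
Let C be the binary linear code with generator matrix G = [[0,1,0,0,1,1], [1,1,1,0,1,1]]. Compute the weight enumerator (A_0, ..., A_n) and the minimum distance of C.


Weight distribution: A_0 = 1, A_2 = 1, A_3 = 1, A_5 = 1. Minimum distance d = 2.

Enumerate all 2^2 = 4 messages m ∈ F_2^2.
For each, compute codeword c = mG in F_2^6, then tally its weight.
  m = 00 → c = 000000, weight = 0.
  m = 10 → c = 010011, weight = 3.
  m = 01 → c = 111011, weight = 5.
  m = 11 → c = 101000, weight = 2.
Tally weights:
  weight 0: 1 codewords.
  weight 2: 1 codewords.
  weight 3: 1 codewords.
  weight 5: 1 codewords.
Minimum distance d = smallest w > 0 with A_w > 0 = 2.
Sanity: Σ A_w = 4 = 2^2 = 4 ✓.


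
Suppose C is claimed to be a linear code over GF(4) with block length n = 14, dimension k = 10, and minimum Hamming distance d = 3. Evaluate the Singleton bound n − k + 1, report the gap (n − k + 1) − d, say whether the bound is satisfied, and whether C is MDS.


Singleton RHS = n − k + 1 = 5, slack = 2, bound satisfied, not MDS.

Singleton bound: d ≤ n − k + 1.
Here n = 14, k = 10, so n − k + 1 = 5.
Given d = 3, check d ≤ 5: YES.
Slack = (n − k + 1) − d = 2.
The code is NOT MDS (slack = 2 > 0).
Description: the claimed parameters are [14, 10, 3]_4; such a code would be non-MDS.


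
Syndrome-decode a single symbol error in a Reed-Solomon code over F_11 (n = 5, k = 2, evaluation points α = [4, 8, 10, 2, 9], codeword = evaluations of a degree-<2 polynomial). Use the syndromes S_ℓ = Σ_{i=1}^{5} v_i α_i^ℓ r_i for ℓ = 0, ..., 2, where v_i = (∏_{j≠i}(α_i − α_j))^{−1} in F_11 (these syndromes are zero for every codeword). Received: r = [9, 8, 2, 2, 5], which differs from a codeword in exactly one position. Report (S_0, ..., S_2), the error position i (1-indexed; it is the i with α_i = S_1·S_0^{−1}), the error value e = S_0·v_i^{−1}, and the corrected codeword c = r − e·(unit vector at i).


S = (9, 7, 3), error at position 4, error magnitude e = 9, c = [9, 8, 2, 4, 5].

Step 1: column multipliers v_i = (∏_{j≠i}(α_i − α_j))^{−1} mod 11.
  i = 1 (α = 4): (4−8)(4−10)(4−2)(4−9) = (−4)·(−6)·2·(−5) = −240 ≡ 2, so v_1 = 2^{−1} = 6 (mod 11).
  i = 2 (α = 8): (8−4)(8−10)(8−2)(8−9) = 4·(−2)·6·(−1) = 48 ≡ 4, so v_2 = 4^{−1} = 3 (mod 11).
  i = 3 (α = 10): (10−4)(10−8)(10−2)(10−9) = 6·2·8·1 = 96 ≡ 8, so v_3 = 8^{−1} = 7 (mod 11).
  i = 4 (α = 2): (2−4)(2−8)(2−10)(2−9) = (−2)·(−6)·(−8)·(−7) = 672 ≡ 1, so v_4 = 1^{−1} = 1 (mod 11).
  i = 5 (α = 9): (9−4)(9−8)(9−10)(9−2) = 5·1·(−1)·7 = −35 ≡ 9, so v_5 = 9^{−1} = 5 (mod 11).
  v = [6, 3, 7, 1, 5].
Step 2: syndromes of r = [9, 8, 2, 2, 5] (all sums mod 11).
  S_0 = Σ v_i r_i = 6·9 + 3·8 + 7·2 + 1·2 + 5·5 = 119 ≡ 9.
  S_1 = Σ v_i α_i r_i = 6·4·9 + 3·8·8 + 7·10·2 + 1·2·2 + 5·9·5 = 777 ≡ 7.
  α_i^2 mod 11 = [5, 9, 1, 4, 4].
  S_2 = Σ v_i α_i^2 r_i = 6·5·9 + 3·9·8 + 7·1·2 + 1·4·2 + 5·4·5 = 608 ≡ 3.
  S = (9, 7, 3) ≠ 0, so r is not a codeword (an error is present).
Step 3: locate the error. For a single error e at position i, S_ℓ = v_i·e·α_i^ℓ, so α_err = S_1/S_0.
  S_0^{−1} = 9^{−1} = 5 (mod 11), so α_err = 7·5 = 35 ≡ 2 = α_4. Error position i = 4.
  Consistency check: S_2/S_1 = 3·8 = 24 ≡ 2 = α_err ✓ (single-error assumption holds).
Step 4: error magnitude e = S_0/v_4 = S_0·∏_{j≠4}(α_4 − α_j) = 9·1 = 9 ≡ 9 (mod 11).
Step 5: correct position 4: c_4 = r_4 − e = 2 − 9 ≡ 4 (mod 11). Hence c = [9, 8, 2, 4, 5].
  Check: interpolating c through the α_i gives m(x) = 10 + 8·x (degree < 2) with m(α_i) = c_i for every i, so c is indeed a codeword.


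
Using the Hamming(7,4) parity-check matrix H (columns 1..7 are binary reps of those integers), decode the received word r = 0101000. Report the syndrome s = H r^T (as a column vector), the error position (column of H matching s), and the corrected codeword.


s = (1, 1, 0)^T, error position = 6, corrected codeword c = 0101010

Compute s = H r^T mod 2 one row at a time:
  s_1 = 1 + 0 + 0 + 0 = 1 ≡ 1 (mod 2).
  s_2 = 1 + 0 + 0 + 0 = 1 ≡ 1 (mod 2).
  s_3 = 0 + 0 + 0 + 0 = 0 ≡ 0 (mod 2).
s = (1, 1, 0)^T — this equals column 6 of H (binary 110), so error is at position 6.
Correct: flip bit 6 of r = 0101000 to get c = 0101010.


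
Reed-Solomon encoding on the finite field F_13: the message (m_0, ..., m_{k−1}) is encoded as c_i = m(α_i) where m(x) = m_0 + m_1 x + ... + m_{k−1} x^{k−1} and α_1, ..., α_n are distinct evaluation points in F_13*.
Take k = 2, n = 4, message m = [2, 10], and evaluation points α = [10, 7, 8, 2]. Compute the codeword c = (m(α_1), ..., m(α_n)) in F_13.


c = [11, 7, 4, 9]

Message polynomial: m(x) = 2 + 10·x (mod 13).
For each evaluation point α_i, compute m(α_i) mod 13:
  α_1 = 10: Horner steps 10 → 11, so m(10) = 11.
  α_2 = 7: Horner steps 10 → 7, so m(7) = 7.
  α_3 = 8: Horner steps 10 → 4, so m(8) = 4.
  α_4 = 2: Horner steps 10 → 9, so m(2) = 9.
Codeword c = [11, 7, 4, 9] ∈ F_13^4.


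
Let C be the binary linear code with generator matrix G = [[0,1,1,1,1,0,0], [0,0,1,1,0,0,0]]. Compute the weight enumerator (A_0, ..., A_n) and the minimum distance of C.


Weight distribution: A_0 = 1, A_2 = 2, A_4 = 1. Minimum distance d = 2.

Enumerate all 2^2 = 4 messages m ∈ F_2^2.
For each, compute codeword c = mG in F_2^7, then tally its weight.
  m = 00 → c = 0000000, weight = 0.
  m = 10 → c = 0111100, weight = 4.
  m = 01 → c = 0011000, weight = 2.
  m = 11 → c = 0100100, weight = 2.
Tally weights:
  weight 0: 1 codewords.
  weight 2: 2 codewords.
  weight 4: 1 codewords.
Minimum distance d = smallest w > 0 with A_w > 0 = 2.
Sanity: Σ A_w = 4 = 2^2 = 4 ✓.


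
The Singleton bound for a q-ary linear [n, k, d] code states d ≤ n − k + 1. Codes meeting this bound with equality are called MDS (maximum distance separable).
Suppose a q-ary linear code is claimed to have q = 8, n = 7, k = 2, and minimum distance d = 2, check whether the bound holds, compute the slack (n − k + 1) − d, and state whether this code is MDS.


Singleton RHS = n − k + 1 = 6, slack = 4, bound satisfied, not MDS.

Singleton bound: d ≤ n − k + 1.
Here n = 7, k = 2, so n − k + 1 = 6.
Given d = 2, check d ≤ 6: YES.
Slack = (n − k + 1) − d = 4.
The code is NOT MDS (slack = 4 > 0).
Description: the claimed parameters are [7, 2, 2]_8; such a code would be non-MDS.


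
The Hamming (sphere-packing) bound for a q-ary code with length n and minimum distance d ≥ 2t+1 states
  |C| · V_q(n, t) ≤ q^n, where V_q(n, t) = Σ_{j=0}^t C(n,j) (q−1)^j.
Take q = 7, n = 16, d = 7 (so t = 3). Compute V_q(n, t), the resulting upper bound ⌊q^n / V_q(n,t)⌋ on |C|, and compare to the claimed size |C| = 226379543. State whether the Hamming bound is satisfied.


V_q(n, t) = 125377, q^n = 33232930569601, Hamming bound = 265064011, |C| = 226379543 ≤ bound (satisfied).

Step 1: Compute V_q(n, t) = Σ_{j=0}^3 C(n, j) (q−1)^j.
  j = 0: C(16,0)·(6)^0 = 1·1 = 1.
  j = 1: C(16,1)·(6)^1 = 16·6 = 96.
  j = 2: C(16,2)·(6)^2 = 120·36 = 4320.
  j = 3: C(16,3)·(6)^3 = 560·216 = 120960.
  V_q(n, t) = 1 + 96 + 4320 + 120960 = 125377.
Step 2: q^n = 7^16 = 33232930569601.
Step 3: Hamming bound ⌊q^n / V_q(n,t)⌋ = ⌊33232930569601/125377⌋ = 265064011.
Step 4: Compare |C| = 226379543 to 265064011: satisfied.
The claimed |C| lies below the Hamming bound.


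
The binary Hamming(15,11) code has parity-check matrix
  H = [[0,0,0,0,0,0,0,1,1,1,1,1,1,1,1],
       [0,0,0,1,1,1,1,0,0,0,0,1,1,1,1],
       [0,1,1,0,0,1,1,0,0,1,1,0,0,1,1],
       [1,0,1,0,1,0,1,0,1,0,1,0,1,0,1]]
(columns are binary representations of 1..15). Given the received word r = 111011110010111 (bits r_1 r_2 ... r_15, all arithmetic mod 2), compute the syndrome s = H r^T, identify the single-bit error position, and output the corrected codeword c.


s = (1, 0, 1, 1)^T, error position = 11, corrected codeword c = 111011110000111

Compute s = H r^T mod 2 one row at a time:
  s_1 = 1 + 0 + 0 + 1 + 0 + 1 + 1 + 1 = 5 ≡ 1 (mod 2).
  s_2 = 0 + 1 + 1 + 1 + 0 + 1 + 1 + 1 = 6 ≡ 0 (mod 2).
  s_3 = 1 + 1 + 1 + 1 + 0 + 1 + 1 + 1 = 7 ≡ 1 (mod 2).
  s_4 = 1 + 1 + 1 + 1 + 0 + 1 + 1 + 1 = 7 ≡ 1 (mod 2).
s = (1, 0, 1, 1)^T — this equals column 11 of H (binary 1011), so error is at position 11.
Correct: flip bit 11 of r = 111011110010111 to get c = 111011110000111.


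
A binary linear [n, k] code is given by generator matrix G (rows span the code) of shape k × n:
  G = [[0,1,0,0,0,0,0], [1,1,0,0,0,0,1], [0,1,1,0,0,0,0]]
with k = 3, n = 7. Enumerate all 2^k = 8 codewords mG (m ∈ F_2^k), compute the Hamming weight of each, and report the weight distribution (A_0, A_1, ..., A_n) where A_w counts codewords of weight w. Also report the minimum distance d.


Weight distribution: A_0 = 1, A_1 = 2, A_2 = 2, A_3 = 2, A_4 = 1. Minimum distance d = 1.

Enumerate all 2^3 = 8 messages m ∈ F_2^3.
For each, compute codeword c = mG in F_2^7, then tally its weight.
  m = 000 → c = 0000000, weight = 0.
  m = 100 → c = 0100000, weight = 1.
  m = 010 → c = 1100001, weight = 3.
  m = 110 → c = 1000001, weight = 2.
  m = 001 → c = 0110000, weight = 2.
  m = 101 → c = 0010000, weight = 1.
  m = 011 → c = 1010001, weight = 3.
  m = 111 → c = 1110001, weight = 4.
Tally weights:
  weight 0: 1 codewords.
  weight 1: 2 codewords.
  weight 2: 2 codewords.
  weight 3: 2 codewords.
  weight 4: 1 codewords.
Minimum distance d = smallest w > 0 with A_w > 0 = 1.
Sanity: Σ A_w = 8 = 2^3 = 8 ✓.


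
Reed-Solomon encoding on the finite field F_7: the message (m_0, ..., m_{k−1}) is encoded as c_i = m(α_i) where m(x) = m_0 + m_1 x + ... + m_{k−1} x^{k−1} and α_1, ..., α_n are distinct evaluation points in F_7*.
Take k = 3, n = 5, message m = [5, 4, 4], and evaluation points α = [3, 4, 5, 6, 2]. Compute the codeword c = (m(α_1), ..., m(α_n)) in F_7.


c = [4, 1, 6, 5, 1]

Message polynomial: m(x) = 5 + 4·x + 4·x^2 (mod 7).
For each evaluation point α_i, compute m(α_i) mod 7:
  α_1 = 3: Horner steps 4 → 2 → 4, so m(3) = 4.
  α_2 = 4: Horner steps 4 → 6 → 1, so m(4) = 1.
  α_3 = 5: Horner steps 4 → 3 → 6, so m(5) = 6.
  α_4 = 6: Horner steps 4 → 0 → 5, so m(6) = 5.
  α_5 = 2: Horner steps 4 → 5 → 1, so m(2) = 1.
Codeword c = [4, 1, 6, 5, 1] ∈ F_7^5.


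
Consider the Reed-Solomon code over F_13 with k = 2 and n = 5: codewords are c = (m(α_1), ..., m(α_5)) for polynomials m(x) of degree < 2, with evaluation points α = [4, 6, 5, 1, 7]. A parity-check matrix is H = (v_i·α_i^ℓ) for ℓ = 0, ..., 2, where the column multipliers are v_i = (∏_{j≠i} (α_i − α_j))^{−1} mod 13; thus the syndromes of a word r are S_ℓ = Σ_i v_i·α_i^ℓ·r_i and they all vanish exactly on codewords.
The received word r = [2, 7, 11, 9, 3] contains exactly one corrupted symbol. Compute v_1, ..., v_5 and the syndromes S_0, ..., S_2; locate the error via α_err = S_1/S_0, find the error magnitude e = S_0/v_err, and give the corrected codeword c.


S = (11, 11, 11), error at position 4, error magnitude e = 8, c = [2, 7, 11, 1, 3].

Step 1: column multipliers v_i = (∏_{j≠i}(α_i − α_j))^{−1} mod 13.
  i = 1 (α = 4): (4−6)(4−5)(4−1)(4−7) = (−2)·(−1)·3·(−3) = −18 ≡ 8, so v_1 = 8^{−1} = 5 (mod 13).
  i = 2 (α = 6): (6−4)(6−5)(6−1)(6−7) = 2·1·5·(−1) = −10 ≡ 3, so v_2 = 3^{−1} = 9 (mod 13).
  i = 3 (α = 5): (5−4)(5−6)(5−1)(5−7) = 1·(−1)·4·(−2) = 8 ≡ 8, so v_3 = 8^{−1} = 5 (mod 13).
  i = 4 (α = 1): (1−4)(1−6)(1−5)(1−7) = (−3)·(−5)·(−4)·(−6) = 360 ≡ 9, so v_4 = 9^{−1} = 3 (mod 13).
  i = 5 (α = 7): (7−4)(7−6)(7−5)(7−1) = 3·1·2·6 = 36 ≡ 10, so v_5 = 10^{−1} = 4 (mod 13).
  v = [5, 9, 5, 3, 4].
Step 2: syndromes of r = [2, 7, 11, 9, 3] (all sums mod 13).
  S_0 = Σ v_i r_i = 5·2 + 9·7 + 5·11 + 3·9 + 4·3 = 167 ≡ 11.
  S_1 = Σ v_i α_i r_i = 5·4·2 + 9·6·7 + 5·5·11 + 3·1·9 + 4·7·3 = 804 ≡ 11.
  α_i^2 mod 13 = [3, 10, 12, 1, 10].
  S_2 = Σ v_i α_i^2 r_i = 5·3·2 + 9·10·7 + 5·12·11 + 3·1·9 + 4·10·3 = 1467 ≡ 11.
  S = (11, 11, 11) ≠ 0, so r is not a codeword (an error is present).
Step 3: locate the error. For a single error e at position i, S_ℓ = v_i·e·α_i^ℓ, so α_err = S_1/S_0.
  S_0^{−1} = 11^{−1} = 6 (mod 13), so α_err = 11·6 = 66 ≡ 1 = α_4. Error position i = 4.
  Consistency check: S_2/S_1 = 11·6 = 66 ≡ 1 = α_err ✓ (single-error assumption holds).
Step 4: error magnitude e = S_0/v_4 = S_0·∏_{j≠4}(α_4 − α_j) = 11·9 = 99 ≡ 8 (mod 13).
Step 5: correct position 4: c_4 = r_4 − e = 9 − 8 ≡ 1 (mod 13). Hence c = [2, 7, 11, 1, 3].
  Check: interpolating c through the α_i gives m(x) = 5 + 9·x (degree < 2) with m(α_i) = c_i for every i, so c is indeed a codeword.


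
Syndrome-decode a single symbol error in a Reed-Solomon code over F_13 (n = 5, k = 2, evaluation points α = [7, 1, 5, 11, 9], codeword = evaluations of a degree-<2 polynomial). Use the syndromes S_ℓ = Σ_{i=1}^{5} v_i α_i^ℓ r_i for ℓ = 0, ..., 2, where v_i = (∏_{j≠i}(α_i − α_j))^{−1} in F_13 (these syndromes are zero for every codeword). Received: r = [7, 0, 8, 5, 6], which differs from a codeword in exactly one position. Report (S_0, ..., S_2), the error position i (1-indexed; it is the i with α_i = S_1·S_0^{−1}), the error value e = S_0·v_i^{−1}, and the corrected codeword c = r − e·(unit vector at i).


S = (9, 9, 9), error at position 2, error magnitude e = 3, c = [7, 10, 8, 5, 6].

Step 1: column multipliers v_i = (∏_{j≠i}(α_i − α_j))^{−1} mod 13.
  i = 1 (α = 7): (7−1)(7−5)(7−11)(7−9) = 6·2·(−4)·(−2) = 96 ≡ 5, so v_1 = 5^{−1} = 8 (mod 13).
  i = 2 (α = 1): (1−7)(1−5)(1−11)(1−9) = (−6)·(−4)·(−10)·(−8) = 1920 ≡ 9, so v_2 = 9^{−1} = 3 (mod 13).
  i = 3 (α = 5): (5−7)(5−1)(5−11)(5−9) = (−2)·4·(−6)·(−4) = −192 ≡ 3, so v_3 = 3^{−1} = 9 (mod 13).
  i = 4 (α = 11): (11−7)(11−1)(11−5)(11−9) = 4·10·6·2 = 480 ≡ 12, so v_4 = 12^{−1} = 12 (mod 13).
  i = 5 (α = 9): (9−7)(9−1)(9−5)(9−11) = 2·8·4·(−2) = −128 ≡ 2, so v_5 = 2^{−1} = 7 (mod 13).
  v = [8, 3, 9, 12, 7].
Step 2: syndromes of r = [7, 0, 8, 5, 6] (all sums mod 13).
  S_0 = Σ v_i r_i = 8·7 + 3·0 + 9·8 + 12·5 + 7·6 = 230 ≡ 9.
  S_1 = Σ v_i α_i r_i = 8·7·7 + 3·1·0 + 9·5·8 + 12·11·5 + 7·9·6 = 1790 ≡ 9.
  α_i^2 mod 13 = [10, 1, 12, 4, 3].
  S_2 = Σ v_i α_i^2 r_i = 8·10·7 + 3·1·0 + 9·12·8 + 12·4·5 + 7·3·6 = 1790 ≡ 9.
  S = (9, 9, 9) ≠ 0, so r is not a codeword (an error is present).
Step 3: locate the error. For a single error e at position i, S_ℓ = v_i·e·α_i^ℓ, so α_err = S_1/S_0.
  S_0^{−1} = 9^{−1} = 3 (mod 13), so α_err = 9·3 = 27 ≡ 1 = α_2. Error position i = 2.
  Consistency check: S_2/S_1 = 9·3 = 27 ≡ 1 = α_err ✓ (single-error assumption holds).
Step 4: error magnitude e = S_0/v_2 = S_0·∏_{j≠2}(α_2 − α_j) = 9·9 = 81 ≡ 3 (mod 13).
Step 5: correct position 2: c_2 = r_2 − e = 0 − 3 ≡ 10 (mod 13). Hence c = [7, 10, 8, 5, 6].
  Check: interpolating c through the α_i gives m(x) = 4 + 6·x (degree < 2) with m(α_i) = c_i for every i, so c is indeed a codeword.


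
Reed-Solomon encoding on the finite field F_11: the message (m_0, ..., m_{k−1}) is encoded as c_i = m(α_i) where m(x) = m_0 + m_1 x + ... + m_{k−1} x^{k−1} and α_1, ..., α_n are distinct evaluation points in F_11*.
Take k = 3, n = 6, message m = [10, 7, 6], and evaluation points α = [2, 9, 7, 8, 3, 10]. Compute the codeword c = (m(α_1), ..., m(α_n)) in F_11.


c = [4, 9, 1, 10, 8, 9]

Message polynomial: m(x) = 10 + 7·x + 6·x^2 (mod 11).
For each evaluation point α_i, compute m(α_i) mod 11:
  α_1 = 2: Horner steps 6 → 8 → 4, so m(2) = 4.
  α_2 = 9: Horner steps 6 → 6 → 9, so m(9) = 9.
  α_3 = 7: Horner steps 6 → 5 → 1, so m(7) = 1.
  α_4 = 8: Horner steps 6 → 0 → 10, so m(8) = 10.
  α_5 = 3: Horner steps 6 → 3 → 8, so m(3) = 8.
  α_6 = 10: Horner steps 6 → 1 → 9, so m(10) = 9.
Codeword c = [4, 9, 1, 10, 8, 9] ∈ F_11^6.


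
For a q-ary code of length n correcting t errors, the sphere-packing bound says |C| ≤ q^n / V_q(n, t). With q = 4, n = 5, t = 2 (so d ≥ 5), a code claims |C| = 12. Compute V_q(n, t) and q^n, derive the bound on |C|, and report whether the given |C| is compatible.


V_q(n, t) = 106, q^n = 1024, Hamming bound = 9, |C| = 12 > bound (violated).

Step 1: Compute V_q(n, t) = Σ_{j=0}^2 C(n, j) (q−1)^j.
  j = 0: C(5,0)·(3)^0 = 1·1 = 1.
  j = 1: C(5,1)·(3)^1 = 5·3 = 15.
  j = 2: C(5,2)·(3)^2 = 10·9 = 90.
  V_q(n, t) = 1 + 15 + 90 = 106.
Step 2: q^n = 4^5 = 1024.
Step 3: Hamming bound ⌊q^n / V_q(n,t)⌋ = ⌊1024/106⌋ = 9.
Step 4: Compare |C| = 12 to 9: violated.
The claimed |C| lies above the Hamming bound, so no 4-ary code of length 5 with d ≥ 5 can have 12 codewords.


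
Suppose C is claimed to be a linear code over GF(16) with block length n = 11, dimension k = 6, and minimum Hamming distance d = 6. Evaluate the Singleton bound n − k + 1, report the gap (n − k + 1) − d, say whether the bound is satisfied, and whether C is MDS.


Singleton RHS = n − k + 1 = 6, slack = 0, bound satisfied, MDS.

Singleton bound: d ≤ n − k + 1.
Here n = 11, k = 6, so n − k + 1 = 6.
Given d = 6, check d ≤ 6: YES.
Slack = (n − k + 1) − d = 0.
The code is MDS (slack = 0).
Description: the claimed parameters are [11, 6, 6]_16; such a code would be MDS (meets Singleton bound).


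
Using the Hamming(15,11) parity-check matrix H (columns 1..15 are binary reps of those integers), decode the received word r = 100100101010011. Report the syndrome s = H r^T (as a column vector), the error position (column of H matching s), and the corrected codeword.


s = (0, 0, 0, 1)^T, error position = 1, corrected codeword c = 000100101010011

Compute s = H r^T mod 2 one row at a time:
  s_1 = 0 + 1 + 0 + 1 + 0 + 0 + 1 + 1 = 4 ≡ 0 (mod 2).
  s_2 = 1 + 0 + 0 + 1 + 0 + 0 + 1 + 1 = 4 ≡ 0 (mod 2).
  s_3 = 0 + 0 + 0 + 1 + 0 + 1 + 1 + 1 = 4 ≡ 0 (mod 2).
  s_4 = 1 + 0 + 0 + 1 + 1 + 1 + 0 + 1 = 5 ≡ 1 (mod 2).
s = (0, 0, 0, 1)^T — this equals column 1 of H (binary 0001), so error is at position 1.
Correct: flip bit 1 of r = 100100101010011 to get c = 000100101010011.


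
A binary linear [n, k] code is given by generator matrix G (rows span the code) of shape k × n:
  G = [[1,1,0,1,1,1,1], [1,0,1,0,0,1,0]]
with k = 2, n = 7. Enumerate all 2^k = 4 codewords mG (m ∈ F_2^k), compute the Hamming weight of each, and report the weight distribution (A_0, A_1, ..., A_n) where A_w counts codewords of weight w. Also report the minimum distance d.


Weight distribution: A_0 = 1, A_3 = 1, A_5 = 1, A_6 = 1. Minimum distance d = 3.

Enumerate all 2^2 = 4 messages m ∈ F_2^2.
For each, compute codeword c = mG in F_2^7, then tally its weight.
  m = 00 → c = 0000000, weight = 0.
  m = 10 → c = 1101111, weight = 6.
  m = 01 → c = 1010010, weight = 3.
  m = 11 → c = 0111101, weight = 5.
Tally weights:
  weight 0: 1 codewords.
  weight 3: 1 codewords.
  weight 5: 1 codewords.
  weight 6: 1 codewords.
Minimum distance d = smallest w > 0 with A_w > 0 = 3.
Sanity: Σ A_w = 4 = 2^2 = 4 ✓.


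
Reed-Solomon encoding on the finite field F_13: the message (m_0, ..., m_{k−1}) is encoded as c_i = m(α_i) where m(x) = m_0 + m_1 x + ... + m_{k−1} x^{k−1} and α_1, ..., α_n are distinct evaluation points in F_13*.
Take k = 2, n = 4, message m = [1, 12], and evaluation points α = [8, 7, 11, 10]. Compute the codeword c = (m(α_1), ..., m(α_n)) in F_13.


c = [6, 7, 3, 4]

Message polynomial: m(x) = 1 + 12·x (mod 13).
For each evaluation point α_i, compute m(α_i) mod 13:
  α_1 = 8: Horner steps 12 → 6, so m(8) = 6.
  α_2 = 7: Horner steps 12 → 7, so m(7) = 7.
  α_3 = 11: Horner steps 12 → 3, so m(11) = 3.
  α_4 = 10: Horner steps 12 → 4, so m(10) = 4.
Codeword c = [6, 7, 3, 4] ∈ F_13^4.


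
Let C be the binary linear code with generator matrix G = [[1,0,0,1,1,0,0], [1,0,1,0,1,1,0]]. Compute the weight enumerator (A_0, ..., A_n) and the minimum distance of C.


Weight distribution: A_0 = 1, A_3 = 2, A_4 = 1. Minimum distance d = 3.

Enumerate all 2^2 = 4 messages m ∈ F_2^2.
For each, compute codeword c = mG in F_2^7, then tally its weight.
  m = 00 → c = 0000000, weight = 0.
  m = 10 → c = 1001100, weight = 3.
  m = 01 → c = 1010110, weight = 4.
  m = 11 → c = 0011010, weight = 3.
Tally weights:
  weight 0: 1 codewords.
  weight 3: 2 codewords.
  weight 4: 1 codewords.
Minimum distance d = smallest w > 0 with A_w > 0 = 3.
Sanity: Σ A_w = 4 = 2^2 = 4 ✓.


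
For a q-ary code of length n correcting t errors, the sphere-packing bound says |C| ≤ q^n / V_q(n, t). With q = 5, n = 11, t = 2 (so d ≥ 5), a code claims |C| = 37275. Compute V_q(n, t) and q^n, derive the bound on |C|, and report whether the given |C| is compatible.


V_q(n, t) = 925, q^n = 48828125, Hamming bound = 52787, |C| = 37275 ≤ bound (satisfied).

Step 1: Compute V_q(n, t) = Σ_{j=0}^2 C(n, j) (q−1)^j.
  j = 0: C(11,0)·(4)^0 = 1·1 = 1.
  j = 1: C(11,1)·(4)^1 = 11·4 = 44.
  j = 2: C(11,2)·(4)^2 = 55·16 = 880.
  V_q(n, t) = 1 + 44 + 880 = 925.
Step 2: q^n = 5^11 = 48828125.
Step 3: Hamming bound ⌊q^n / V_q(n,t)⌋ = ⌊48828125/925⌋ = 52787.
Step 4: Compare |C| = 37275 to 52787: satisfied.
The claimed |C| lies below the Hamming bound.
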